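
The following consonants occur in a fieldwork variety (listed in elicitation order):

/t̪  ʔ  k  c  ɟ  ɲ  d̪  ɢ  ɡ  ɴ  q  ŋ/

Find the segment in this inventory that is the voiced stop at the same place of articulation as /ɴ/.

/ɴ/ is an uvular nasal.
The voiced stop at the same place is a voiced uvular stop — in this inventory, /ɢ/.

/ɢ/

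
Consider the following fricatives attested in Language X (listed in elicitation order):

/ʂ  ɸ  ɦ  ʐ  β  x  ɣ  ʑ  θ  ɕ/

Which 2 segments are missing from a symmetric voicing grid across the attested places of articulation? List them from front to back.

bilabial: voiceless /ɸ/, voiced /β/.
dental: voiceless /θ/, voiced —.
retroflex: voiceless /ʂ/, voiced /ʐ/.
alveolo-palatal: voiceless /ɕ/, voiced /ʑ/.
velar: voiceless /x/, voiced /ɣ/.
glottal: voiceless —, voiced /ɦ/.
Gaps, from front to back: dental lacks voiced (/ð/); glottal lacks voiceless (/h/).

/ð/, /h/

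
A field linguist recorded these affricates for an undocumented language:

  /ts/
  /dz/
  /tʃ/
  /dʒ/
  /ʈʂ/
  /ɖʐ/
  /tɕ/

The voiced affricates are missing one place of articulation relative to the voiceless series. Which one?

Voiceless: /ts/ (alveolar), /tʃ/ (postalveolar), /ʈʂ/ (retroflex), /tɕ/ (alveolo-palatal).
Voiced: /dz/ (alveolar), /dʒ/ (postalveolar), /ɖʐ/ (retroflex).
Every place of articulation has a voiced member except alveolo-palatal, where /dʑ/ would be expected.

alveolo-palatal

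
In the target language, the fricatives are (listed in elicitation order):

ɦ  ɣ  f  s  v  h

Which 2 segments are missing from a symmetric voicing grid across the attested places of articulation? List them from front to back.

Voiceless: /f/ (labiodental), /s/ (alveolar), /h/ (glottal).
Voiced: /v/ (labiodental), /ɣ/ (velar), /ɦ/ (glottal).
Gaps, from front to back: alveolar lacks voiced (/z/); velar lacks voiceless (/x/).

/z/, /x/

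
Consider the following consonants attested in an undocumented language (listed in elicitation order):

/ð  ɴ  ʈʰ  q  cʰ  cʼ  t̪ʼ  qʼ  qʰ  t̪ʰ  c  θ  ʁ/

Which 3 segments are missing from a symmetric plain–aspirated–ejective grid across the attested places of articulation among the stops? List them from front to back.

/t̪/, /ʈ/, /ʈʼ/

Plain: /c/ (palatal), /q/ (uvular).
Aspirated: /t̪ʰ/ (dental), /ʈʰ/ (retroflex), /cʰ/ (palatal), /qʰ/ (uvular).
Ejective: /t̪ʼ/ (dental), /cʼ/ (palatal), /qʼ/ (uvular).
Gaps, from front to back: dental lacks plain (/t̪/); retroflex lacks plain (/ʈ/); retroflex lacks ejective (/ʈʼ/).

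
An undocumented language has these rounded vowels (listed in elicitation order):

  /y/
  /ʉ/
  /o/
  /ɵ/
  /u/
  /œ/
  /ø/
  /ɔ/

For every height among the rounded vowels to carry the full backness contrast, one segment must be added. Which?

/ɞ/

high: front /y/, central /ʉ/, back /u/.
high-mid: front /ø/, central /ɵ/, back /o/.
low-mid: front /œ/, central —, back /ɔ/.
The low-mid row has no central member, so the gap is the low-mid central rounded vowel /ɞ/.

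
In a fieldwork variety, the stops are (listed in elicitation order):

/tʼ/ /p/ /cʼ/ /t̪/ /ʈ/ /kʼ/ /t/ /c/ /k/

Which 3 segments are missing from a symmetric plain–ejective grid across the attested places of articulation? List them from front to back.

bilabial: plain /p/, ejective —.
dental: plain /t̪/, ejective —.
alveolar: plain /t/, ejective /tʼ/.
retroflex: plain /ʈ/, ejective —.
palatal: plain /c/, ejective /cʼ/.
velar: plain /k/, ejective /kʼ/.
Gaps, from front to back: bilabial lacks ejective (/pʼ/); dental lacks ejective (/t̪ʼ/); retroflex lacks ejective (/ʈʼ/).

/pʼ/, /t̪ʼ/, /ʈʼ/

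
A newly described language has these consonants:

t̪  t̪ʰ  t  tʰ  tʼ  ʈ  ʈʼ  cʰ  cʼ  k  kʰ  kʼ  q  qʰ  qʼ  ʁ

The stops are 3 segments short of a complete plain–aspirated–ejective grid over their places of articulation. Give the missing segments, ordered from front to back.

/t̪ʼ/, /ʈʰ/, /c/

place of articulation  plain     aspirated  ejective
dental            t̪        t̪ʰ       —       
alveolar          t         tʰ        tʼ      
retroflex         ʈ         —         ʈʼ      
palatal           —         cʰ        cʼ      
velar             k         kʰ        kʼ      
uvular            q         qʰ        qʼ      
Gaps, from front to back: dental lacks ejective (/t̪ʼ/); retroflex lacks aspirated (/ʈʰ/); palatal lacks plain (/c/).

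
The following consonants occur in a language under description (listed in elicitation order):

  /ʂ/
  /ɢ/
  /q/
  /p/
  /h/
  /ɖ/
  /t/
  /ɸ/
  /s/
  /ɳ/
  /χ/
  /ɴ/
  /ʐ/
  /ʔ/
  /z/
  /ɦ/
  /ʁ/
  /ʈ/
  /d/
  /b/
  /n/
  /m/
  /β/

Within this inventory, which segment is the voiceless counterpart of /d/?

/d/ is a voiced alveolar stop.
The voiceless counterpart is a voiceless alveolar stop — in this inventory, /t/.

/t/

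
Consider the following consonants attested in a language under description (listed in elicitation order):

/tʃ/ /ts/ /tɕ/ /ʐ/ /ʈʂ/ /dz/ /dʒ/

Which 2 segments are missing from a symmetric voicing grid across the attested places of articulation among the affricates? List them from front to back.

/ɖʐ/, /dʑ/

place of articulation  voiceless  voiced  
alveolar          ts        dz      
postalveolar      tʃ        dʒ      
retroflex         ʈʂ        —       
alveolo-palatal   tɕ        —       
Gaps, from front to back: retroflex lacks voiced (/ɖʐ/); alveolo-palatal lacks voiced (/dʑ/).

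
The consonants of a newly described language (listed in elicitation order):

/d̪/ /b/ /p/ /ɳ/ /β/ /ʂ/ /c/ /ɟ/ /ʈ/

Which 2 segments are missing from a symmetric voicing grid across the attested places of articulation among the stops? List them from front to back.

Voiceless: /p/ (bilabial), /ʈ/ (retroflex), /c/ (palatal).
Voiced: /b/ (bilabial), /d̪/ (dental), /ɟ/ (palatal).
Gaps, from front to back: dental lacks voiceless (/t̪/); retroflex lacks voiced (/ɖ/).

/t̪/, /ɖ/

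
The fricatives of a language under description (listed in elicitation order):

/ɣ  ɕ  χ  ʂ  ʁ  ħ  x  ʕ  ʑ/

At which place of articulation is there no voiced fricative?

place of articulation  voiceless  voiced  
retroflex         ʂ         —       
alveolo-palatal   ɕ         ʑ       
velar             x         ɣ       
uvular            χ         ʁ       
pharyngeal        ħ         ʕ       
Every place of articulation has a voiced member except retroflex, where /ʐ/ would be expected.

retroflex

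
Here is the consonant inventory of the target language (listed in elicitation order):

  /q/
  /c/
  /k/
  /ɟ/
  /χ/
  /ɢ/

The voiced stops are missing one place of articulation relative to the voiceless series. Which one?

place of articulation  voiceless  voiced  
palatal           c         ɟ       
velar             k         —       
uvular            q         ɢ       
Every place of articulation has a voiced member except velar, where /ɡ/ would be expected.

velar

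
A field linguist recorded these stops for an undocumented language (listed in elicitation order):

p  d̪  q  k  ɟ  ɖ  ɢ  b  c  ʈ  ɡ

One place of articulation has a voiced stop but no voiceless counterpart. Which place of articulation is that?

Voiceless: /p/ (bilabial), /ʈ/ (retroflex), /c/ (palatal), /k/ (velar), /q/ (uvular).
Voiced: /b/ (bilabial), /d̪/ (dental), /ɖ/ (retroflex), /ɟ/ (palatal), /ɡ/ (velar), /ɢ/ (uvular).
Every place of articulation has a voiceless member except dental, where /t̪/ would be expected.

dental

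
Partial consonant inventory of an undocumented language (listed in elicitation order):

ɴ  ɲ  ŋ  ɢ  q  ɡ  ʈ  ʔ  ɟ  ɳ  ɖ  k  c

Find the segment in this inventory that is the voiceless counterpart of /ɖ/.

/ɖ/ is a voiced retroflex stop.
The voiceless counterpart is a voiceless retroflex stop — in this inventory, /ʈ/.

/ʈ/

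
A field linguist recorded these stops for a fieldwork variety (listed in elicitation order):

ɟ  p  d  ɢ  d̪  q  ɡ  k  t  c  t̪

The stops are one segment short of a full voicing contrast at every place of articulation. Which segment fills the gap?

/b/

Voiceless: /p/ (bilabial), /t̪/ (dental), /t/ (alveolar), /c/ (palatal), /k/ (velar), /q/ (uvular).
Voiced: /d̪/ (dental), /d/ (alveolar), /ɟ/ (palatal), /ɡ/ (velar), /ɢ/ (uvular).
The bilabial row has no voiced member, so the gap is the voiced bilabial stop /b/.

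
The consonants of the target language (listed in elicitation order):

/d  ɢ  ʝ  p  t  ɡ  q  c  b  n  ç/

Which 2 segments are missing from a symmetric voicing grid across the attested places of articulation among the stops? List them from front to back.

bilabial: voiceless /p/, voiced /b/.
alveolar: voiceless /t/, voiced /d/.
palatal: voiceless /c/, voiced —.
velar: voiceless —, voiced /ɡ/.
uvular: voiceless /q/, voiced /ɢ/.
Gaps, from front to back: palatal lacks voiced (/ɟ/); velar lacks voiceless (/k/).

/ɟ/, /k/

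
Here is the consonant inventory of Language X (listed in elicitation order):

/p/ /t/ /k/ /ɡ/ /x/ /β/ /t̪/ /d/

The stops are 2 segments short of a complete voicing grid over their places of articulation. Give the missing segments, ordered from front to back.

bilabial: voiceless /p/, voiced —.
dental: voiceless /t̪/, voiced —.
alveolar: voiceless /t/, voiced /d/.
velar: voiceless /k/, voiced /ɡ/.
Gaps, from front to back: bilabial lacks voiced (/b/); dental lacks voiced (/d̪/).

/b/, /d̪/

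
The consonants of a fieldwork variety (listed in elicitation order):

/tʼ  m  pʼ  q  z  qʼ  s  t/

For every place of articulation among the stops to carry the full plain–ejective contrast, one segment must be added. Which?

/p/

Plain: /t/ (alveolar), /q/ (uvular).
Ejective: /pʼ/ (bilabial), /tʼ/ (alveolar), /qʼ/ (uvular).
The bilabial row has no plain member, so the gap is the plain bilabial stop /p/.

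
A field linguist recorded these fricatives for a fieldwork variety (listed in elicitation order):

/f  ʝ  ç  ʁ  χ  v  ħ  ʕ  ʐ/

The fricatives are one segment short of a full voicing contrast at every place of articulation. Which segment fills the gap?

/ʂ/

place of articulation  voiceless  voiced  
labiodental       f         v       
retroflex         —         ʐ       
palatal           ç         ʝ       
uvular            χ         ʁ       
pharyngeal        ħ         ʕ       
The retroflex row has no voiceless member, so the gap is the voiceless retroflex fricative /ʂ/.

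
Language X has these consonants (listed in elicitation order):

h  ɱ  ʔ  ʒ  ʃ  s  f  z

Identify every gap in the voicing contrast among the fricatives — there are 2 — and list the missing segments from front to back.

Voiceless: /f/ (labiodental), /s/ (alveolar), /ʃ/ (postalveolar), /h/ (glottal).
Voiced: /z/ (alveolar), /ʒ/ (postalveolar).
Gaps, from front to back: labiodental lacks voiced (/v/); glottal lacks voiced (/ɦ/).

/v/, /ɦ/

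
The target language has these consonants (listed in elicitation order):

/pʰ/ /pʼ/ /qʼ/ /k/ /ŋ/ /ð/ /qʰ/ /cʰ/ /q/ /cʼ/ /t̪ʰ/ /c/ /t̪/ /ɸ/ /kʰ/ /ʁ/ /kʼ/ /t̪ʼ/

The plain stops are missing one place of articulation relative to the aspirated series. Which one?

bilabial

bilabial: plain —, aspirated /pʰ/, ejective /pʼ/.
dental: plain /t̪/, aspirated /t̪ʰ/, ejective /t̪ʼ/.
palatal: plain /c/, aspirated /cʰ/, ejective /cʼ/.
velar: plain /k/, aspirated /kʰ/, ejective /kʼ/.
uvular: plain /q/, aspirated /qʰ/, ejective /qʼ/.
Every place of articulation has a plain member except bilabial, where /p/ would be expected.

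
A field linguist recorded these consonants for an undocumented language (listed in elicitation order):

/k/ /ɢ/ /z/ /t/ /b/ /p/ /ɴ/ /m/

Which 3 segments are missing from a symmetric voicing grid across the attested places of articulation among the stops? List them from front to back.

Voiceless: /p/ (bilabial), /t/ (alveolar), /k/ (velar).
Voiced: /b/ (bilabial), /ɢ/ (uvular).
Gaps, from front to back: alveolar lacks voiced (/d/); velar lacks voiced (/ɡ/); uvular lacks voiceless (/q/).

/d/, /ɡ/, /q/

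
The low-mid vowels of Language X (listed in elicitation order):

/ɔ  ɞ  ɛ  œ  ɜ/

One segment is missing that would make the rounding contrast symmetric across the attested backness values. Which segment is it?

front: unrounded /ɛ/, rounded /œ/.
central: unrounded /ɜ/, rounded /ɞ/.
back: unrounded —, rounded /ɔ/.
The back row has no unrounded member, so the gap is the back unrounded vowel /ʌ/.

/ʌ/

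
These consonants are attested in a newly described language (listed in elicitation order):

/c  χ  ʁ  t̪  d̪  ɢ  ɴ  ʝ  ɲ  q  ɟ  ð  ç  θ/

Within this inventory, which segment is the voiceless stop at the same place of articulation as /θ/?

/θ/ is a voiceless dental fricative.
The voiceless stop at the same place is a voiceless dental stop — in this inventory, /t̪/.

/t̪/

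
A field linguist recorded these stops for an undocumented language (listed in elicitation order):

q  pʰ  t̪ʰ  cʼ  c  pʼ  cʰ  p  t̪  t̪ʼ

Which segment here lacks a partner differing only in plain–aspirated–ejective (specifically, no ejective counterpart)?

/q/

Bilabial: /p/ ~ /pʰ/ ~ /pʼ/
Dental: /t̪/ ~ /t̪ʰ/ ~ /t̪ʼ/
Palatal: /c/ ~ /cʰ/ ~ /cʼ/
Uvular: only /q/ (plain); no ejective partner.
So /q/ is the unpaired segment.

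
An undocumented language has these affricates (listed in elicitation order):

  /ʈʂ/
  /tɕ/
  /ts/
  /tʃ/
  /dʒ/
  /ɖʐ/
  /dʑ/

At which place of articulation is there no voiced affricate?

alveolar

Voiceless: /ts/ (alveolar), /tʃ/ (postalveolar), /ʈʂ/ (retroflex), /tɕ/ (alveolo-palatal).
Voiced: /dʒ/ (postalveolar), /ɖʐ/ (retroflex), /dʑ/ (alveolo-palatal).
Every place of articulation has a voiced member except alveolar, where /dz/ would be expected.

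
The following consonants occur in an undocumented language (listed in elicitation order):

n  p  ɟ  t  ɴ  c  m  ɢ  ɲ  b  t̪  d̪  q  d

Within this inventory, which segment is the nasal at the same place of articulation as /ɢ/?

/ɢ/ is a voiced uvular stop.
The nasal at the same place is an uvular nasal — in this inventory, /ɴ/.

/ɴ/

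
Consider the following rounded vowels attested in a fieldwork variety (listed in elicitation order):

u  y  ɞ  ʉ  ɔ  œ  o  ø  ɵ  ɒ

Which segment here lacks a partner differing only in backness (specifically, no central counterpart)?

High: /y/ ~ /ʉ/ ~ /u/
High-mid: /ø/ ~ /ɵ/ ~ /o/
Low-mid: /œ/ ~ /ɞ/ ~ /ɔ/
Low: only /ɒ/ (back); no central partner.
So /ɒ/ is the unpaired segment.

/ɒ/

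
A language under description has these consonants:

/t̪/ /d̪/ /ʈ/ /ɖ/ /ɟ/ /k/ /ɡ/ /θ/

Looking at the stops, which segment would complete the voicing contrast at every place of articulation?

/c/

dental: voiceless /t̪/, voiced /d̪/.
retroflex: voiceless /ʈ/, voiced /ɖ/.
palatal: voiceless —, voiced /ɟ/.
velar: voiceless /k/, voiced /ɡ/.
The palatal row has no voiceless member, so the gap is the voiceless palatal stop /c/.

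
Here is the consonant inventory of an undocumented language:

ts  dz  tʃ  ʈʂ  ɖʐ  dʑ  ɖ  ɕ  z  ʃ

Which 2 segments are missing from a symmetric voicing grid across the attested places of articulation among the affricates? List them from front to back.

/dʒ/, /tɕ/

alveolar: voiceless /ts/, voiced /dz/.
postalveolar: voiceless /tʃ/, voiced —.
retroflex: voiceless /ʈʂ/, voiced /ɖʐ/.
alveolo-palatal: voiceless —, voiced /dʑ/.
Gaps, from front to back: postalveolar lacks voiced (/dʒ/); alveolo-palatal lacks voiceless (/tɕ/).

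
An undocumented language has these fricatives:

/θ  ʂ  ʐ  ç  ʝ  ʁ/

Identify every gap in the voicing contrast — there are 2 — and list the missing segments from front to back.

/ð/, /χ/

place of articulation  voiceless  voiced  
dental            θ         —       
retroflex         ʂ         ʐ       
palatal           ç         ʝ       
uvular            —         ʁ       
Gaps, from front to back: dental lacks voiced (/ð/); uvular lacks voiceless (/χ/).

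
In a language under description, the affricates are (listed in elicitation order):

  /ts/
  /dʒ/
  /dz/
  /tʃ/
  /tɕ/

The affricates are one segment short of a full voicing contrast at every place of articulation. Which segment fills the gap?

/dʑ/

Voiceless: /ts/ (alveolar), /tʃ/ (postalveolar), /tɕ/ (alveolo-palatal).
Voiced: /dz/ (alveolar), /dʒ/ (postalveolar).
The alveolo-palatal row has no voiced member, so the gap is the voiced alveolo-palatal affricate /dʑ/.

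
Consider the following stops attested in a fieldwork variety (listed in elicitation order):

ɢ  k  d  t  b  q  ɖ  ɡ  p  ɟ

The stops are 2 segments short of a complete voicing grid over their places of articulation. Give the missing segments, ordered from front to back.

Voiceless: /p/ (bilabial), /t/ (alveolar), /k/ (velar), /q/ (uvular).
Voiced: /b/ (bilabial), /d/ (alveolar), /ɖ/ (retroflex), /ɟ/ (palatal), /ɡ/ (velar), /ɢ/ (uvular).
Gaps, from front to back: retroflex lacks voiceless (/ʈ/); palatal lacks voiceless (/c/).

/ʈ/, /c/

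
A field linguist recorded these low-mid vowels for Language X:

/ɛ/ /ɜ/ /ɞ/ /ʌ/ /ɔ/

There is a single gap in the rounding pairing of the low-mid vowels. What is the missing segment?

front: unrounded /ɛ/, rounded —.
central: unrounded /ɜ/, rounded /ɞ/.
back: unrounded /ʌ/, rounded /ɔ/.
The front row has no rounded member, so the gap is the front rounded vowel /œ/.

/œ/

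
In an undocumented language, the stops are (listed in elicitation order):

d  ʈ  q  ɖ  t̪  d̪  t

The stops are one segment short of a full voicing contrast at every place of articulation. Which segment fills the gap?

/ɢ/

Voiceless: /t̪/ (dental), /t/ (alveolar), /ʈ/ (retroflex), /q/ (uvular).
Voiced: /d̪/ (dental), /d/ (alveolar), /ɖ/ (retroflex).
The uvular row has no voiced member, so the gap is the voiced uvular stop /ɢ/.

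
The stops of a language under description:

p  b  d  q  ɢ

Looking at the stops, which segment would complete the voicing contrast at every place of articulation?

bilabial: voiceless /p/, voiced /b/.
alveolar: voiceless —, voiced /d/.
uvular: voiceless /q/, voiced /ɢ/.
The alveolar row has no voiceless member, so the gap is the voiceless alveolar stop /t/.

/t/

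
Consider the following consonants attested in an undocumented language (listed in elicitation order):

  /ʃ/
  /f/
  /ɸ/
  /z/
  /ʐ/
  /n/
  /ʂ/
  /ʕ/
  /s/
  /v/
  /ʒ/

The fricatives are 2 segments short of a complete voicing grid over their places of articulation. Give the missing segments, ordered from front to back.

/β/, /ħ/

place of articulation  voiceless  voiced  
bilabial          ɸ         —       
labiodental       f         v       
alveolar          s         z       
postalveolar      ʃ         ʒ       
retroflex         ʂ         ʐ       
pharyngeal        —         ʕ       
Gaps, from front to back: bilabial lacks voiced (/β/); pharyngeal lacks voiceless (/ħ/).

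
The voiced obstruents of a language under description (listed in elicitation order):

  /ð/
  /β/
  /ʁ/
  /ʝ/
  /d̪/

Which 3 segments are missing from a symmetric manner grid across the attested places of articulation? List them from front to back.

/b/, /ɟ/, /ɢ/

place of articulation  stop      fricative
bilabial          —         β       
dental            d̪        ð       
palatal           —         ʝ       
uvular            —         ʁ       
Gaps, from front to back: bilabial lacks stop (/b/); palatal lacks stop (/ɟ/); uvular lacks stop (/ɢ/).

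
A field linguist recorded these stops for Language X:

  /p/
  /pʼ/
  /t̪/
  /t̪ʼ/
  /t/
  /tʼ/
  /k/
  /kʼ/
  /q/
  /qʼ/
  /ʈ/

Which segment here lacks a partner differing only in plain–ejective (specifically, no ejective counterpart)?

/ʈ/

Bilabial: /p/ ~ /pʼ/
Dental: /t̪/ ~ /t̪ʼ/
Alveolar: /t/ ~ /tʼ/
Velar: /k/ ~ /kʼ/
Uvular: /q/ ~ /qʼ/
Retroflex: only /ʈ/ (plain); no ejective partner.
So /ʈ/ is the unpaired segment.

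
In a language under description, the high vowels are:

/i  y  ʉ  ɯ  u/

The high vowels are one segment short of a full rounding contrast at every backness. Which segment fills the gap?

/ɨ/

Unrounded: /i/ (front), /ɯ/ (back).
Rounded: /y/ (front), /ʉ/ (central), /u/ (back).
The central row has no unrounded member, so the gap is the central unrounded vowel /ɨ/.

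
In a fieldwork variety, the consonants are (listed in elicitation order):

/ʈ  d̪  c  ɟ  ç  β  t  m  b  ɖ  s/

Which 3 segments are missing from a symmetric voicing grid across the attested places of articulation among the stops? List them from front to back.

Voiceless: /t/ (alveolar), /ʈ/ (retroflex), /c/ (palatal).
Voiced: /b/ (bilabial), /d̪/ (dental), /ɖ/ (retroflex), /ɟ/ (palatal).
Gaps, from front to back: bilabial lacks voiceless (/p/); dental lacks voiceless (/t̪/); alveolar lacks voiced (/d/).

/p/, /t̪/, /d/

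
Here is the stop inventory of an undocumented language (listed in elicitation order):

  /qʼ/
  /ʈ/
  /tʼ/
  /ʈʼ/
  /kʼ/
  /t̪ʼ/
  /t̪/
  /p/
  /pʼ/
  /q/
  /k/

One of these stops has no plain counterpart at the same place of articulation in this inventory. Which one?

Bilabial: /p/ ~ /pʼ/
Dental: /t̪/ ~ /t̪ʼ/
Retroflex: /ʈ/ ~ /ʈʼ/
Velar: /k/ ~ /kʼ/
Uvular: /q/ ~ /qʼ/
Alveolar: only /tʼ/ (ejective); no plain partner.
So /tʼ/ is the unpaired segment.

/tʼ/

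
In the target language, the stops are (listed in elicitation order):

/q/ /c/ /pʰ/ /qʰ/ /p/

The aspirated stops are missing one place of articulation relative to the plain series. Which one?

bilabial: plain /p/, aspirated /pʰ/.
palatal: plain /c/, aspirated —.
uvular: plain /q/, aspirated /qʰ/.
Every place of articulation has an aspirated member except palatal, where /cʰ/ would be expected.

palatal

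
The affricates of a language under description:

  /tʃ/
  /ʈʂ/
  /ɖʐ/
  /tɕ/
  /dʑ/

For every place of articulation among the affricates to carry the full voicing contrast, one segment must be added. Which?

postalveolar: voiceless /tʃ/, voiced —.
retroflex: voiceless /ʈʂ/, voiced /ɖʐ/.
alveolo-palatal: voiceless /tɕ/, voiced /dʑ/.
The postalveolar row has no voiced member, so the gap is the voiced postalveolar affricate /dʒ/.

/dʒ/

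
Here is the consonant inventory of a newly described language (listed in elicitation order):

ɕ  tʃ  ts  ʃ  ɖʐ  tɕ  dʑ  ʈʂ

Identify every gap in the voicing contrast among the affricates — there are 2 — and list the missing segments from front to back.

/dz/, /dʒ/

Voiceless: /ts/ (alveolar), /tʃ/ (postalveolar), /ʈʂ/ (retroflex), /tɕ/ (alveolo-palatal).
Voiced: /ɖʐ/ (retroflex), /dʑ/ (alveolo-palatal).
Gaps, from front to back: alveolar lacks voiced (/dz/); postalveolar lacks voiced (/dʒ/).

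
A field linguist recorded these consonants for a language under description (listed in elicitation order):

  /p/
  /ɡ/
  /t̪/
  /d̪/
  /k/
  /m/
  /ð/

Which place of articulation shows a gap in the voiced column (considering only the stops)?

bilabial

place of articulation  voiceless  voiced  
bilabial          p         —       
dental            t̪        d̪      
velar             k         ɡ       
Every place of articulation has a voiced member except bilabial, where /b/ would be expected.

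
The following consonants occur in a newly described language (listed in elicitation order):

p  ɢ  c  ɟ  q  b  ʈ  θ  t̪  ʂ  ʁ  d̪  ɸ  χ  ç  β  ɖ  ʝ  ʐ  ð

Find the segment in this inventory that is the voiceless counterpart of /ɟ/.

/ɟ/ is a voiced palatal stop.
The voiceless counterpart is a voiceless palatal stop — in this inventory, /c/.

/c/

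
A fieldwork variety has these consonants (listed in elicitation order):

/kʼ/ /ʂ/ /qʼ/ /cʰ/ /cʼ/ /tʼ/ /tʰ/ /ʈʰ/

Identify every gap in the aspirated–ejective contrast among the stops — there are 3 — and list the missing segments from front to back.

/ʈʼ/, /kʰ/, /qʰ/

place of articulation  aspirated  ejective
alveolar          tʰ        tʼ      
retroflex         ʈʰ        —       
palatal           cʰ        cʼ      
velar             —         kʼ      
uvular            —         qʼ      
Gaps, from front to back: retroflex lacks ejective (/ʈʼ/); velar lacks aspirated (/kʰ/); uvular lacks aspirated (/qʰ/).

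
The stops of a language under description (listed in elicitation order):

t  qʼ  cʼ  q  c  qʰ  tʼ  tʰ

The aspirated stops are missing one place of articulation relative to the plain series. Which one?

palatal

place of articulation  plain     aspirated  ejective
alveolar          t         tʰ        tʼ      
palatal           c         —         cʼ      
uvular            q         qʰ        qʼ      
Every place of articulation has an aspirated member except palatal, where /cʰ/ would be expected.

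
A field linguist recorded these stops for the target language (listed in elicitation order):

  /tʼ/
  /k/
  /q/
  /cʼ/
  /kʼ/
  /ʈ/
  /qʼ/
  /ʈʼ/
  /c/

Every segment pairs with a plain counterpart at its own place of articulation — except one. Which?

/tʼ/

Retroflex: /ʈ/ ~ /ʈʼ/
Palatal: /c/ ~ /cʼ/
Velar: /k/ ~ /kʼ/
Uvular: /q/ ~ /qʼ/
Alveolar: only /tʼ/ (ejective); no plain partner.
So /tʼ/ is the unpaired segment.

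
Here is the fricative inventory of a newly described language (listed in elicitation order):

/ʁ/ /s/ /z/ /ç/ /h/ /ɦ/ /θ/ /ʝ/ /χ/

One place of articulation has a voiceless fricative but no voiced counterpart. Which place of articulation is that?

dental

Voiceless: /θ/ (dental), /s/ (alveolar), /ç/ (palatal), /χ/ (uvular), /h/ (glottal).
Voiced: /z/ (alveolar), /ʝ/ (palatal), /ʁ/ (uvular), /ɦ/ (glottal).
Every place of articulation has a voiced member except dental, where /ð/ would be expected.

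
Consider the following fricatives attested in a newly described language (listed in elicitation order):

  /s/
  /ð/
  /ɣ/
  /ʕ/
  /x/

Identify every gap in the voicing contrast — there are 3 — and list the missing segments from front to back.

/θ/, /z/, /ħ/

place of articulation  voiceless  voiced  
dental            —         ð       
alveolar          s         —       
velar             x         ɣ       
pharyngeal        —         ʕ       
Gaps, from front to back: dental lacks voiceless (/θ/); alveolar lacks voiced (/z/); pharyngeal lacks voiceless (/ħ/).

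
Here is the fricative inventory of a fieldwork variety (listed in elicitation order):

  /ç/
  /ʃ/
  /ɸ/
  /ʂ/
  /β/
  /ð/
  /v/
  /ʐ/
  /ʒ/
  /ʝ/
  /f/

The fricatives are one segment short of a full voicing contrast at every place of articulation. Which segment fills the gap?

Voiceless: /ɸ/ (bilabial), /f/ (labiodental), /ʃ/ (postalveolar), /ʂ/ (retroflex), /ç/ (palatal).
Voiced: /β/ (bilabial), /v/ (labiodental), /ð/ (dental), /ʒ/ (postalveolar), /ʐ/ (retroflex), /ʝ/ (palatal).
The dental row has no voiceless member, so the gap is the voiceless dental fricative /θ/.

/θ/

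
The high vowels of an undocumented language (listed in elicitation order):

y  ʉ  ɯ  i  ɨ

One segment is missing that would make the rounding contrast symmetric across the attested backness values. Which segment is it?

/u/

backness          unrounded  rounded 
front             i         y       
central           ɨ         ʉ       
back              ɯ         —       
The back row has no rounded member, so the gap is the back rounded vowel /u/.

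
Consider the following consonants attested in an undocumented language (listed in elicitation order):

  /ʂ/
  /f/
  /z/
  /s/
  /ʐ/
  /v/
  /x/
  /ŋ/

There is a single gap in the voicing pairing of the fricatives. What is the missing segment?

/ɣ/

Voiceless: /f/ (labiodental), /s/ (alveolar), /ʂ/ (retroflex), /x/ (velar).
Voiced: /v/ (labiodental), /z/ (alveolar), /ʐ/ (retroflex).
The velar row has no voiced member, so the gap is the voiced velar fricative /ɣ/.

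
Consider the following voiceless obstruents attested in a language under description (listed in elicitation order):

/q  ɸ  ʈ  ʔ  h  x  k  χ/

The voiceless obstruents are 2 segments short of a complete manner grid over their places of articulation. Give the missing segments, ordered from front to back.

/p/, /ʂ/

bilabial: stop —, fricative /ɸ/.
retroflex: stop /ʈ/, fricative —.
velar: stop /k/, fricative /x/.
uvular: stop /q/, fricative /χ/.
glottal: stop /ʔ/, fricative /h/.
Gaps, from front to back: bilabial lacks stop (/p/); retroflex lacks fricative (/ʂ/).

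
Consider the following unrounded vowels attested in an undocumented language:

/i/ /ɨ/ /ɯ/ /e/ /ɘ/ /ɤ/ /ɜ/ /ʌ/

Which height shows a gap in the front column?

low-mid

height            front     central   back    
high              i         ɨ         ɯ       
high-mid          e         ɘ         ɤ       
low-mid           —         ɜ         ʌ       
Every height has a front member except low-mid, where /ɛ/ would be expected.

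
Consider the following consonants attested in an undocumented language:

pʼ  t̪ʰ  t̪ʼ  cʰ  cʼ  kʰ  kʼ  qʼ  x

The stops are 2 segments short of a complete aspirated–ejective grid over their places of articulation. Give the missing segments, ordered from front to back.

/pʰ/, /qʰ/

Aspirated: /t̪ʰ/ (dental), /cʰ/ (palatal), /kʰ/ (velar).
Ejective: /pʼ/ (bilabial), /t̪ʼ/ (dental), /cʼ/ (palatal), /kʼ/ (velar), /qʼ/ (uvular).
Gaps, from front to back: bilabial lacks aspirated (/pʰ/); uvular lacks aspirated (/qʰ/).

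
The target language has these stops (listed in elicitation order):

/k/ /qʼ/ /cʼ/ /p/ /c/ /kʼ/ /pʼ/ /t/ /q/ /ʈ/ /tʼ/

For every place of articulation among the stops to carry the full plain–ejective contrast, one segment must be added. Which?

/ʈʼ/

bilabial: plain /p/, ejective /pʼ/.
alveolar: plain /t/, ejective /tʼ/.
retroflex: plain /ʈ/, ejective —.
palatal: plain /c/, ejective /cʼ/.
velar: plain /k/, ejective /kʼ/.
uvular: plain /q/, ejective /qʼ/.
The retroflex row has no ejective member, so the gap is the ejective retroflex stop /ʈʼ/.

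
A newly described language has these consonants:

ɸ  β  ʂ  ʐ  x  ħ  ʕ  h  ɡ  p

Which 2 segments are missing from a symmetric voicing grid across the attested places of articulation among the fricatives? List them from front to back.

bilabial: voiceless /ɸ/, voiced /β/.
retroflex: voiceless /ʂ/, voiced /ʐ/.
velar: voiceless /x/, voiced —.
pharyngeal: voiceless /ħ/, voiced /ʕ/.
glottal: voiceless /h/, voiced —.
Gaps, from front to back: velar lacks voiced (/ɣ/); glottal lacks voiced (/ɦ/).

/ɣ/, /ɦ/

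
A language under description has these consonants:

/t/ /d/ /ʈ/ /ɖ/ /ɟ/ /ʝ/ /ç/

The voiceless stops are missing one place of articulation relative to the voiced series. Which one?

Voiceless: /t/ (alveolar), /ʈ/ (retroflex).
Voiced: /d/ (alveolar), /ɖ/ (retroflex), /ɟ/ (palatal).
Every place of articulation has a voiceless member except palatal, where /c/ would be expected.

palatal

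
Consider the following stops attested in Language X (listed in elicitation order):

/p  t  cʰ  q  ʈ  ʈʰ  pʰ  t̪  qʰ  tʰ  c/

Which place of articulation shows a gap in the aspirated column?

dental

place of articulation  plain     aspirated
bilabial          p         pʰ      
dental            t̪        —       
alveolar          t         tʰ      
retroflex         ʈ         ʈʰ      
palatal           c         cʰ      
uvular            q         qʰ      
Every place of articulation has an aspirated member except dental, where /t̪ʰ/ would be expected.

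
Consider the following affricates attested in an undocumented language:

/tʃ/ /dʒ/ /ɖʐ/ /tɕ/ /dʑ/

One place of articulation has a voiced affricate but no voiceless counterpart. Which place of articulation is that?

place of articulation  voiceless  voiced  
postalveolar      tʃ        dʒ      
retroflex         —         ɖʐ      
alveolo-palatal   tɕ        dʑ      
Every place of articulation has a voiceless member except retroflex, where /ʈʂ/ would be expected.

retroflex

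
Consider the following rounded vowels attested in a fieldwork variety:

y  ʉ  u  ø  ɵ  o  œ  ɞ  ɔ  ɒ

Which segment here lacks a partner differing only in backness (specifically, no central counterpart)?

/ɒ/

High: /y/ ~ /ʉ/ ~ /u/
High-mid: /ø/ ~ /ɵ/ ~ /o/
Low-mid: /œ/ ~ /ɞ/ ~ /ɔ/
Low: only /ɒ/ (back); no central partner.
So /ɒ/ is the unpaired segment.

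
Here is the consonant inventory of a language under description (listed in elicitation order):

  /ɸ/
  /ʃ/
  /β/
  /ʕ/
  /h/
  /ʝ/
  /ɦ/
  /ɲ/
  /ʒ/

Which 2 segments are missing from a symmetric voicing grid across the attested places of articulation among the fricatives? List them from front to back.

bilabial: voiceless /ɸ/, voiced /β/.
postalveolar: voiceless /ʃ/, voiced /ʒ/.
palatal: voiceless —, voiced /ʝ/.
pharyngeal: voiceless —, voiced /ʕ/.
glottal: voiceless /h/, voiced /ɦ/.
Gaps, from front to back: palatal lacks voiceless (/ç/); pharyngeal lacks voiceless (/ħ/).

/ç/, /ħ/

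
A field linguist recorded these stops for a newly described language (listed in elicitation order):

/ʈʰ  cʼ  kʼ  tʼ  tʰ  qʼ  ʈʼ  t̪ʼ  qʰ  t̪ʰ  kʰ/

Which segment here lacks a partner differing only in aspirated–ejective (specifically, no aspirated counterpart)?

Dental: /t̪ʰ/ ~ /t̪ʼ/
Alveolar: /tʰ/ ~ /tʼ/
Retroflex: /ʈʰ/ ~ /ʈʼ/
Velar: /kʰ/ ~ /kʼ/
Uvular: /qʰ/ ~ /qʼ/
Palatal: only /cʼ/ (ejective); no aspirated partner.
So /cʼ/ is the unpaired segment.

/cʼ/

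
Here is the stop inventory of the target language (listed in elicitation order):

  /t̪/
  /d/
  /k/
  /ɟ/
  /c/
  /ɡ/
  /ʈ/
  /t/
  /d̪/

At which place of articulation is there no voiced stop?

place of articulation  voiceless  voiced  
dental            t̪        d̪      
alveolar          t         d       
retroflex         ʈ         —       
palatal           c         ɟ       
velar             k         ɡ       
Every place of articulation has a voiced member except retroflex, where /ɖ/ would be expected.

retroflex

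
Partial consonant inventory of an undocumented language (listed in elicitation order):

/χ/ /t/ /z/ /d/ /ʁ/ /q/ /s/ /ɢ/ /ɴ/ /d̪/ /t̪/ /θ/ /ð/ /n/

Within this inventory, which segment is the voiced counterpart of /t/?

/t/ is a voiceless alveolar stop.
The voiced counterpart is a voiced alveolar stop — in this inventory, /d/.

/d/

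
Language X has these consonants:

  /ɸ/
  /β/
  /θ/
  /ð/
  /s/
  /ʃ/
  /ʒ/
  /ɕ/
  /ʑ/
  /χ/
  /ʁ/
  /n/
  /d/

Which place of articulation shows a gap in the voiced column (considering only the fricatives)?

alveolar

bilabial: voiceless /ɸ/, voiced /β/.
dental: voiceless /θ/, voiced /ð/.
alveolar: voiceless /s/, voiced —.
postalveolar: voiceless /ʃ/, voiced /ʒ/.
alveolo-palatal: voiceless /ɕ/, voiced /ʑ/.
uvular: voiceless /χ/, voiced /ʁ/.
Every place of articulation has a voiced member except alveolar, where /z/ would be expected.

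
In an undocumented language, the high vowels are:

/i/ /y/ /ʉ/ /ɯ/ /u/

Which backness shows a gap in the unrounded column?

central

Unrounded: /i/ (front), /ɯ/ (back).
Rounded: /y/ (front), /ʉ/ (central), /u/ (back).
Every backness has an unrounded member except central, where /ɨ/ would be expected.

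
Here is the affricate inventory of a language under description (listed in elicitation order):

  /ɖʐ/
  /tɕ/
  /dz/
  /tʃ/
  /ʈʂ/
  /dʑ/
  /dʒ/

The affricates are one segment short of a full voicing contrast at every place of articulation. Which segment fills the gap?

/ts/

place of articulation  voiceless  voiced  
alveolar          —         dz      
postalveolar      tʃ        dʒ      
retroflex         ʈʂ        ɖʐ      
alveolo-palatal   tɕ        dʑ      
The alveolar row has no voiceless member, so the gap is the voiceless alveolar affricate /ts/.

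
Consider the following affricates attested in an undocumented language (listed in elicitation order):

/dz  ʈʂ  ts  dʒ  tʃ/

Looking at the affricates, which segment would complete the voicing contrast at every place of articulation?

/ɖʐ/

Voiceless: /ts/ (alveolar), /tʃ/ (postalveolar), /ʈʂ/ (retroflex).
Voiced: /dz/ (alveolar), /dʒ/ (postalveolar).
The retroflex row has no voiced member, so the gap is the voiced retroflex affricate /ɖʐ/.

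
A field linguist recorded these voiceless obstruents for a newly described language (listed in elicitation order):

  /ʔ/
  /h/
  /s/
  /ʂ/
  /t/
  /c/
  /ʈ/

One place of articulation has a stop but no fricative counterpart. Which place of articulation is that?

place of articulation  stop      fricative
alveolar          t         s       
retroflex         ʈ         ʂ       
palatal           c         —       
glottal           ʔ         h       
Every place of articulation has a fricative member except palatal, where /ç/ would be expected.

palatal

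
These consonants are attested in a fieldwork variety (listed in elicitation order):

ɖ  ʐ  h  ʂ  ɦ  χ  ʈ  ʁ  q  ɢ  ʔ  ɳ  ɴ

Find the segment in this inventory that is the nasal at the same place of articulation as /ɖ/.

/ɖ/ is a voiced retroflex stop.
The nasal at the same place is a retroflex nasal — in this inventory, /ɳ/.

/ɳ/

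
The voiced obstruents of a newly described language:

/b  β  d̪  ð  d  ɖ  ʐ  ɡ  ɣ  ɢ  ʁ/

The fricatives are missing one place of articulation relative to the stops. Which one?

alveolar

Stop: /b/ (bilabial), /d̪/ (dental), /d/ (alveolar), /ɖ/ (retroflex), /ɡ/ (velar), /ɢ/ (uvular).
Fricative: /β/ (bilabial), /ð/ (dental), /ʐ/ (retroflex), /ɣ/ (velar), /ʁ/ (uvular).
Every place of articulation has a fricative member except alveolar, where /z/ would be expected.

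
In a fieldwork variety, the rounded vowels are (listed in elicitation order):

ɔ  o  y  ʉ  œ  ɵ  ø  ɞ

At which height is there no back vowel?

high

height            front     central   back    
high              y         ʉ         —       
high-mid          ø         ɵ         o       
low-mid           œ         ɞ         ɔ       
Every height has a back member except high, where /u/ would be expected.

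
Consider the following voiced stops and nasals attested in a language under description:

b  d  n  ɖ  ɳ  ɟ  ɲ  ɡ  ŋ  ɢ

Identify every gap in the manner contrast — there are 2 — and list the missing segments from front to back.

Oral stop: /b/ (bilabial), /d/ (alveolar), /ɖ/ (retroflex), /ɟ/ (palatal), /ɡ/ (velar), /ɢ/ (uvular).
Nasal: /n/ (alveolar), /ɳ/ (retroflex), /ɲ/ (palatal), /ŋ/ (velar).
Gaps, from front to back: bilabial lacks nasal (/m/); uvular lacks nasal (/ɴ/).

/m/, /ɴ/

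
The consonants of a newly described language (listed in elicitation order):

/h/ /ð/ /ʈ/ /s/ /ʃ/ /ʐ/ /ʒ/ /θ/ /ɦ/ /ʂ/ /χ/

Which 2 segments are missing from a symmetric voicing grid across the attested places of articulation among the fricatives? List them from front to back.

dental: voiceless /θ/, voiced /ð/.
alveolar: voiceless /s/, voiced —.
postalveolar: voiceless /ʃ/, voiced /ʒ/.
retroflex: voiceless /ʂ/, voiced /ʐ/.
uvular: voiceless /χ/, voiced —.
glottal: voiceless /h/, voiced /ɦ/.
Gaps, from front to back: alveolar lacks voiced (/z/); uvular lacks voiced (/ʁ/).

/z/, /ʁ/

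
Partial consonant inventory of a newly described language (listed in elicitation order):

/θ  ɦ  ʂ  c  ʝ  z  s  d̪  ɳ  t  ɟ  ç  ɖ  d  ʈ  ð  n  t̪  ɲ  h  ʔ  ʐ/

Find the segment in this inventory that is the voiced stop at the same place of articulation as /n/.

/d/

/n/ is an alveolar nasal.
The voiced stop at the same place is a voiced alveolar stop — in this inventory, /d/.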